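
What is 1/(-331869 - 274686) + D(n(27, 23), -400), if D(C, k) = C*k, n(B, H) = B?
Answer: -6550794001/606555 ≈ -10800.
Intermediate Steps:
1/(-331869 - 274686) + D(n(27, 23), -400) = 1/(-331869 - 274686) + 27*(-400) = 1/(-606555) - 10800 = -1/606555 - 10800 = -6550794001/606555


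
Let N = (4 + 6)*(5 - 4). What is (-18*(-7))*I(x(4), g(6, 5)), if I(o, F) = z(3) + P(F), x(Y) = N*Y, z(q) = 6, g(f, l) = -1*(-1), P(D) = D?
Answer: 882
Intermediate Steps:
N = 10 (N = 10*1 = 10)
g(f, l) = 1
x(Y) = 10*Y
I(o, F) = 6 + F
(-18*(-7))*I(x(4), g(6, 5)) = (-18*(-7))*(6 + 1) = 126*7 = 882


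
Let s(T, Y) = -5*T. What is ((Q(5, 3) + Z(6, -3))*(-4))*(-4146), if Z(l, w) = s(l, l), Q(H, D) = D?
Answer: -447768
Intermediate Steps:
Z(l, w) = -5*l
((Q(5, 3) + Z(6, -3))*(-4))*(-4146) = ((3 - 5*6)*(-4))*(-4146) = ((3 - 30)*(-4))*(-4146) = -27*(-4)*(-4146) = 108*(-4146) = -447768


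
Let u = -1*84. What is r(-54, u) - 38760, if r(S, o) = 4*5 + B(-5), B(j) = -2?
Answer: -38742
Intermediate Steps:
u = -84
r(S, o) = 18 (r(S, o) = 4*5 - 2 = 20 - 2 = 18)
r(-54, u) - 38760 = 18 - 38760 = -38742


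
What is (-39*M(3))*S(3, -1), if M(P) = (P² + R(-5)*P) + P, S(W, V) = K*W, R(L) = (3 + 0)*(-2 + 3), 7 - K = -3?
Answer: -24570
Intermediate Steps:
K = 10 (K = 7 - 1*(-3) = 7 + 3 = 10)
R(L) = 3 (R(L) = 3*1 = 3)
S(W, V) = 10*W
M(P) = P² + 4*P (M(P) = (P² + 3*P) + P = P² + 4*P)
(-39*M(3))*S(3, -1) = (-117*(4 + 3))*(10*3) = -117*7*30 = -39*21*30 = -819*30 = -24570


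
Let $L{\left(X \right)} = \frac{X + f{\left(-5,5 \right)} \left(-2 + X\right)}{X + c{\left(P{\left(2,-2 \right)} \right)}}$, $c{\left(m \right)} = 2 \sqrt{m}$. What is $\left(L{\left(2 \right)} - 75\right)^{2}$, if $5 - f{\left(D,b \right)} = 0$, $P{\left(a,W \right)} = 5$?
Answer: $\frac{45303}{8} - \frac{301 \sqrt{5}}{8} \approx 5578.7$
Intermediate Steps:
$f{\left(D,b \right)} = 5$ ($f{\left(D,b \right)} = 5 - 0 = 5 + 0 = 5$)
$L{\left(X \right)} = \frac{-10 + 6 X}{X + 2 \sqrt{5}}$ ($L{\left(X \right)} = \frac{X + 5 \left(-2 + X\right)}{X + 2 \sqrt{5}} = \frac{X + \left(-10 + 5 X\right)}{X + 2 \sqrt{5}} = \frac{-10 + 6 X}{X + 2 \sqrt{5}}$)
$\left(L{\left(2 \right)} - 75\right)^{2} = \left(\frac{2 \left(-5 + 3 \cdot 2\right)}{2 + 2 \sqrt{5}} - 75\right)^{2} = \left(\frac{2 \left(-5 + 6\right)}{2 + 2 \sqrt{5}} - 75\right)^{2} = \left(2 \frac{1}{2 + 2 \sqrt{5}} \cdot 1 - 75\right)^{2} = \left(\frac{2}{2 + 2 \sqrt{5}} - 75\right)^{2} = \left(-75 + \frac{2}{2 + 2 \sqrt{5}}\right)^{2}$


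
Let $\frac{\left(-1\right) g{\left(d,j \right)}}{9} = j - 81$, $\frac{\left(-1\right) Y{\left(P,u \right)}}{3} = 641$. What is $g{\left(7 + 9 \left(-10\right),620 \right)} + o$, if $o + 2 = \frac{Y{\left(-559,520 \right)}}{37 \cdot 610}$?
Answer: $- \frac{109534133}{22570} \approx -4853.1$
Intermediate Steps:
$Y{\left(P,u \right)} = -1923$ ($Y{\left(P,u \right)} = \left(-3\right) 641 = -1923$)
$g{\left(d,j \right)} = 729 - 9 j$ ($g{\left(d,j \right)} = - 9 \left(j - 81\right) = - 9 \left(-81 + j\right) = 729 - 9 j$)
$o = - \frac{47063}{22570}$ ($o = -2 - \frac{1923}{37 \cdot 610} = -2 - \frac{1923}{22570} = - \frac{47063}{22570} \approx -2.0852$)
$g{\left(7 + 9 \left(-10\right),620 \right)} + o = \left(729 - 5580\right) - \frac{47063}{22570} = -4851 - \frac{47063}{22570} = - \frac{109534133}{22570}$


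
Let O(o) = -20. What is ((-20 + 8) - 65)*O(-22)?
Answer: 1540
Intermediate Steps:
((-20 + 8) - 65)*O(-22) = ((-20 + 8) - 65)*(-20) = (-12 - 65)*(-20) = -77*(-20) = 1540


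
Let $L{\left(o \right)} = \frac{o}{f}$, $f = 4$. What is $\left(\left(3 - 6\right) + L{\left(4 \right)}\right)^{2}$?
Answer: $4$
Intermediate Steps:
$L{\left(o \right)} = \frac{o}{4}$
$\left(\left(3 - 6\right) + L{\left(4 \right)}\right)^{2} = \left(\left(3 - 6\right) + \frac{1}{4} \cdot 4\right)^{2} = \left(\left(3 - 6\right) + 1\right)^{2} = \left(-3 + 1\right)^{2} = \left(-2\right)^{2} = 4$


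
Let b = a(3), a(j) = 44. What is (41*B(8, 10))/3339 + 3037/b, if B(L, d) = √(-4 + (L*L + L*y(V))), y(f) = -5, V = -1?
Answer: 3037/44 + 82*√5/3339 ≈ 69.078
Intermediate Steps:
b = 44
B(L, d) = √(-4 + L² - 5*L) (B(L, d) = √(-4 + (L*L + L*(-5))) = √(-4 + (L² - 5*L)) = √(-4 + L² - 5*L))
(41*B(8, 10))/3339 + 3037/b = (41*√(-4 + 8² - 5*8))/3339 + 3037/44 = (41*√(-4 + 64 - 40))*(1/3339) + 3037*(1/44) = (41*√20)*(1/3339) + 3037/44 = (41*(2*√5))*(1/3339) + 3037/44 = (82*√5)*(1/3339) + 3037/44 = 82*√5/3339 + 3037/44 = 3037/44 + 82*√5/3339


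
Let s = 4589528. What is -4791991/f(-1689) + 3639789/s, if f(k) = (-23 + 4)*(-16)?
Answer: -2748983796799/174402064 ≈ -15762.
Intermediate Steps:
f(k) = 304 (f(k) = -19*(-16) = 304)
-4791991/f(-1689) + 3639789/s = -4791991/304 + 3639789/4589528 = -2748983796799/174402064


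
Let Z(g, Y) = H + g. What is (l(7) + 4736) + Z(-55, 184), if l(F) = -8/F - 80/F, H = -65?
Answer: 32224/7 ≈ 4603.4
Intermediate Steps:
l(F) = -88/F
Z(g, Y) = -65 + g
(l(7) + 4736) + Z(-55, 184) = (-88/7 + 4736) + (-65 - 55) = (-88*⅐ + 4736) - 120 = (-88/7 + 4736) - 120 = 33064/7 - 120 = 32224/7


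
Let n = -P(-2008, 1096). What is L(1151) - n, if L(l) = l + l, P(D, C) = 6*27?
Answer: 2464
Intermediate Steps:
P(D, C) = 162
L(l) = 2*l
n = -162 (n = -1*162 = -162)
L(1151) - n = 2*1151 - 1*(-162) = 2302 + 162 = 2464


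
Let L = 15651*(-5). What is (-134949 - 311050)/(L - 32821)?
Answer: 445999/111076 ≈ 4.0153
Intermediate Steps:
L = -78255
(-134949 - 311050)/(L - 32821) = (-134949 - 311050)/(-78255 - 32821) = -445999/(-111076) = -445999*(-1/111076) = 445999/111076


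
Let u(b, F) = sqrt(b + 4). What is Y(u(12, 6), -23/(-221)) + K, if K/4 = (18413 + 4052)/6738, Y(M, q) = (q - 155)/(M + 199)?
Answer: 1900366982/151143447 ≈ 12.573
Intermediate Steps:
u(b, F) = sqrt(4 + b)
Y(M, q) = (-155 + q)/(199 + M)
K = 44930/3369 (K = 4*((18413 + 4052)/6738) = 4*(22465*(1/6738)) = 4*(22465/6738) = 44930/3369 ≈ 13.336)
Y(u(12, 6), -23/(-221)) + K = (-155 - 23/(-221))/(199 + sqrt(4 + 12)) + 44930/3369 = (-155 - 23*(-1/221))/(199 + sqrt(16)) + 44930/3369 = (-155 + 23/221)/(199 + 4) + 44930/3369 = -34232/221/203 + 44930/3369 = (1/203)*(-34232/221) + 44930/3369 = -34232/44863 + 44930/3369 = 1900366982/151143447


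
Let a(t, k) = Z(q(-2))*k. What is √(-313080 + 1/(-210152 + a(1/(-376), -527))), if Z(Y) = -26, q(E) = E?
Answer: I*√483302879635858/39290 ≈ 559.54*I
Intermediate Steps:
a(t, k) = -26*k
√(-313080 + 1/(-210152 + a(1/(-376), -527))) = √(-313080 + 1/(-210152 - 26*(-527))) = √(-313080 + 1/(-210152 + 13702)) = √(-313080 + 1/(-196450)) = √(-313080 - 1/196450) = √(-61504566001/196450) = I*√483302879635858/39290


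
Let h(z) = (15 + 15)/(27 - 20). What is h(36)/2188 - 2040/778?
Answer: -7805325/2978962 ≈ -2.6201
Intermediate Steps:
h(z) = 30/7
h(36)/2188 - 2040/778 = (30/7)/2188 - 2040/778 = (30/7)*(1/2188) - 2040*1/778 = 15/7658 - 1020/389 = -7805325/2978962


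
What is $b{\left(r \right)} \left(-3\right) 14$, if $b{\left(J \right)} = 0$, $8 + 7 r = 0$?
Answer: $0$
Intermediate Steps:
$r = - \frac{8}{7}$ ($r = - \frac{8}{7} + \frac{1}{7} \cdot 0 = - \frac{8}{7} + 0 = - \frac{8}{7} \approx -1.1429$)
$b{\left(r \right)} \left(-3\right) 14 = 0 \left(-3\right) 14 = 0 \cdot 14 = 0$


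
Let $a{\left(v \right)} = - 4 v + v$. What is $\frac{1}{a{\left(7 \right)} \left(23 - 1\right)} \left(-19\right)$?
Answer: $\frac{19}{462} \approx 0.041126$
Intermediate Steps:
$a{\left(v \right)} = - 3 v$
$\frac{1}{a{\left(7 \right)} \left(23 - 1\right)} \left(-19\right) = \frac{1}{\left(-3\right) 7 \left(23 - 1\right)} \left(-19\right) = \frac{1}{\left(-21\right) 22} \left(-19\right) = \left(- \frac{1}{21}\right) \frac{1}{22} \left(-19\right) = \left(- \frac{1}{462}\right) \left(-19\right) = \frac{19}{462}$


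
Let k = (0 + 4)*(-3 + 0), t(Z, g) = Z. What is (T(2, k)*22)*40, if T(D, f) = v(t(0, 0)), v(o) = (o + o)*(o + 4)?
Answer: 0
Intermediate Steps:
v(o) = 2*o*(4 + o) (v(o) = (2*o)*(4 + o) = 2*o*(4 + o))
k = -12 (k = 4*(-3) = -12)
T(D, f) = 0 (T(D, f) = 2*0*(4 + 0) = 2*0*4 = 0)
(T(2, k)*22)*40 = (0*22)*40 = 0*40 = 0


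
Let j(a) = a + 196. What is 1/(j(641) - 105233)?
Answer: -1/104396 ≈ -9.5789e-6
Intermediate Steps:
j(a) = 196 + a
1/(j(641) - 105233) = 1/((196 + 641) - 105233) = 1/(837 - 105233) = 1/(-104396) = -1/104396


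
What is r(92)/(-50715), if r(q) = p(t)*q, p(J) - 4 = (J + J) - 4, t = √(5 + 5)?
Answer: -8*√10/2205 ≈ -0.011473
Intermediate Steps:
t = √10 ≈ 3.1623
p(J) = 2*J (p(J) = 4 + ((J + J) - 4) = 4 + (2*J - 4) = 4 + (-4 + 2*J) = 2*J)
r(q) = 2*q*√10 (r(q) = (2*√10)*q = 2*q*√10)
r(92)/(-50715) = (2*92*√10)/(-50715) = (184*√10)*(-1/50715) = -8*√10/2205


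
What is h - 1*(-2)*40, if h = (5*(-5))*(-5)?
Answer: 205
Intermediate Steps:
h = 125 (h = -25*(-5) = 125)
h - 1*(-2)*40 = 125 - 1*(-2)*40 = 125 + 2*40 = 125 + 80 = 205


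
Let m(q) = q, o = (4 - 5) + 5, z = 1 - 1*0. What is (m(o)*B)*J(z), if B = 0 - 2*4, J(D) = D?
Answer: -32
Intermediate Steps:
z = 1 (z = 1 + 0 = 1)
o = 4 (o = -1 + 5 = 4)
B = -8 (B = 0 - 8 = -8)
(m(o)*B)*J(z) = (4*(-8))*1 = -32*1 = -32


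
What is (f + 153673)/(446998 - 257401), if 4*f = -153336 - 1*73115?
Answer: 388241/758388 ≈ 0.51193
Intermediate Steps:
f = -226451/4 (f = (-153336 - 1*73115)/4 = (-153336 - 73115)/4 = (¼)*(-226451) = -226451/4 ≈ -56613.)
(f + 153673)/(446998 - 257401) = (-226451/4 + 153673)/(446998 - 257401) = (388241/4)/189597 = (388241/4)*(1/189597) = 388241/758388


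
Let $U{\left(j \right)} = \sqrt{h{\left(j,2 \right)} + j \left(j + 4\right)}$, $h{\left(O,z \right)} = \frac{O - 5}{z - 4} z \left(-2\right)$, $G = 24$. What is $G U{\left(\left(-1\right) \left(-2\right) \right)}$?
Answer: $24 \sqrt{6} \approx 58.788$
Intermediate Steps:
$h{\left(O,z \right)} = - \frac{2 z \left(-5 + O\right)}{-4 + z}$ ($h{\left(O,z \right)} = \frac{-5 + O}{-4 + z} z \left(-2\right) = \frac{z \left(-5 + O\right)}{-4 + z} \left(-2\right) = - \frac{2 z \left(-5 + O\right)}{-4 + z}$)
$U{\left(j \right)} = \sqrt{-10 + 2 j + j \left(4 + j\right)}$ ($U{\left(j \right)} = \sqrt{2 \cdot 2 \frac{1}{-4 + 2} \left(5 - j\right) + j \left(j + 4\right)} = \sqrt{2 \cdot 2 \frac{1}{-2} \left(5 - j\right) + j \left(4 + j\right)} = \sqrt{2 \cdot 2 \left(- \frac{1}{2}\right) \left(5 - j\right) + j \left(4 + j\right)} = \sqrt{\left(-10 + 2 j\right) + j \left(4 + j\right)} = \sqrt{-10 + 2 j + j \left(4 + j\right)}$)
$G U{\left(\left(-1\right) \left(-2\right) \right)} = 24 \sqrt{-10 + \left(\left(-1\right) \left(-2\right)\right)^{2} + 6 \left(\left(-1\right) \left(-2\right)\right)} = 24 \sqrt{-10 + 2^{2} + 6 \cdot 2} = 24 \sqrt{-10 + 4 + 12} = 24 \sqrt{6}$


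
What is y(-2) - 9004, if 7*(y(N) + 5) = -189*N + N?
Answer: -62687/7 ≈ -8955.3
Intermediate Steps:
y(N) = -5 - 188*N/7 (y(N) = -5 + (-189*N + N)/7 = -5 + (-188*N)/7 = -5 - 188*N/7)
y(-2) - 9004 = (-5 - 188/7*(-2)) - 9004 = (-5 + 376/7) - 9004 = 341/7 - 9004 = -62687/7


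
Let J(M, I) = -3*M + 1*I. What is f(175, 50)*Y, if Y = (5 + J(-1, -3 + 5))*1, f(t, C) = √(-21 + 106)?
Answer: 10*√85 ≈ 92.195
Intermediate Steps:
f(t, C) = √85
J(M, I) = I - 3*M (J(M, I) = -3*M + I = I - 3*M)
Y = 10 (Y = (5 + ((-3 + 5) - 3*(-1)))*1 = (5 + (2 + 3))*1 = (5 + 5)*1 = 10*1 = 10)
f(175, 50)*Y = √85*10 = 10*√85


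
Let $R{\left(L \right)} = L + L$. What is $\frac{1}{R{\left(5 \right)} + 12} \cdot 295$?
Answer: $\frac{295}{22} \approx 13.409$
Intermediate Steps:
$R{\left(L \right)} = 2 L$
$\frac{1}{R{\left(5 \right)} + 12} \cdot 295 = \frac{1}{2 \cdot 5 + 12} \cdot 295 = \frac{1}{10 + 12} \cdot 295 = \frac{1}{22} \cdot 295 = \frac{295}{22}$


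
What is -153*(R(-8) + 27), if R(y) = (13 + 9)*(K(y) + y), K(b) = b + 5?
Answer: 32895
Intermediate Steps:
K(b) = 5 + b
R(y) = 110 + 44*y (R(y) = (13 + 9)*((5 + y) + y) = 22*(5 + 2*y) = 110 + 44*y)
-153*(R(-8) + 27) = -153*((110 + 44*(-8)) + 27) = -153*((110 - 352) + 27) = -153*(-242 + 27) = -153*(-215) = 32895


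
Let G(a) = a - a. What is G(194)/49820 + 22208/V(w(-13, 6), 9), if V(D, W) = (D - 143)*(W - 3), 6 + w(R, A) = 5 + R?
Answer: -11104/471 ≈ -23.575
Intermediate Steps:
w(R, A) = -1 + R (w(R, A) = -6 + (5 + R) = -1 + R)
V(D, W) = (-143 + D)*(-3 + W)
G(a) = 0
G(194)/49820 + 22208/V(w(-13, 6), 9) = 0/49820 + 22208/(429 - 143*9 - 3*(-1 - 13) + (-1 - 13)*9) = 0*(1/49820) + 22208/(429 - 1287 - 3*(-14) - 14*9) = 0 + 22208/(429 - 1287 + 42 - 126) = 0 + 22208/(-942) = 0 + 22208*(-1/942) = 0 - 11104/471 = -11104/471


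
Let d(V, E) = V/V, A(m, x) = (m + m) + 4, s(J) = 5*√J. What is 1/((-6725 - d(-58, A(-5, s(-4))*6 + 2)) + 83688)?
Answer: 1/76962 ≈ 1.2993e-5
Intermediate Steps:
A(m, x) = 4 + 2*m (A(m, x) = 2*m + 4 = 4 + 2*m)
d(V, E) = 1
1/((-6725 - d(-58, A(-5, s(-4))*6 + 2)) + 83688) = 1/((-6725 - 1*1) + 83688) = 1/((-6725 - 1) + 83688) = 1/(-6726 + 83688) = 1/76962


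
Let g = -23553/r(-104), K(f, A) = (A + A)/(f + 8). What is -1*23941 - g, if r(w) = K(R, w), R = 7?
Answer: -5333023/208 ≈ -25640.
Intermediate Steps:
K(f, A) = 2*A/(8 + f) (K(f, A) = (2*A)/(8 + f) = 2*A/(8 + f))
r(w) = 2*w/15 (r(w) = 2*w/(8 + 7) = 2*w/15)
g = 353295/208 (g = -23553/((2/15)*(-104)) = -23553/(-208/15) = -23553*(-15/208) = 353295/208 ≈ 1698.5)
-1*23941 - g = -1*23941 - 1*353295/208 = -23941 - 353295/208 = -5333023/208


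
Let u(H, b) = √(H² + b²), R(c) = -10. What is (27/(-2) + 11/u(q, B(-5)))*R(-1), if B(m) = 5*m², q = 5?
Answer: 135 - 11*√626/313 ≈ 134.12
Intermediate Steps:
(27/(-2) + 11/u(q, B(-5)))*R(-1) = (27/(-2) + 11/(√(5² + (5*(-5)²)²)))*(-10) = (27*(-½) + 11/(√(25 + (5*25)²)))*(-10) = (-27/2 + 11/(√(25 + 125²)))*(-10) = (-27/2 + 11/(√(25 + 15625)))*(-10) = (-27/2 + 11/(√15650))*(-10) = (-27/2 + 11/((5*√626)))*(-10) = (-27/2 + 11*(√626/3130))*(-10) = (-27/2 + 11*√626/3130)*(-10) = 135 - 11*√626/313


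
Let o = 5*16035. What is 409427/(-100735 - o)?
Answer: -409427/180910 ≈ -2.2632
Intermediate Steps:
o = 80175
409427/(-100735 - o) = 409427/(-100735 - 1*80175) = 409427/(-100735 - 80175) = 409427/(-180910) = 409427*(-1/180910) = -409427/180910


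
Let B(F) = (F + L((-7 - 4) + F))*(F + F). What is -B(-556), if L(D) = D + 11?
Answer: -1236544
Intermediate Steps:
L(D) = 11 + D
B(F) = 4*F**2 (B(F) = (F + (11 + ((-7 - 4) + F)))*(F + F) = (F + (11 + (-11 + F)))*(2*F) = (F + F)*(2*F) = (2*F)*(2*F) = 4*F**2)
-B(-556) = -4*(-556)**2 = -4*309136 = -1*1236544 = -1236544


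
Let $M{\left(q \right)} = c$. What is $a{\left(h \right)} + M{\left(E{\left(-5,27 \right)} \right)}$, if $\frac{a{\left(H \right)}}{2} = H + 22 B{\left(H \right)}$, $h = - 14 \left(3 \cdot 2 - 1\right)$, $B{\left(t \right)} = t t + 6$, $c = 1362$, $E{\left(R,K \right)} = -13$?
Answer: $217086$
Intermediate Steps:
$B{\left(t \right)} = 6 + t^{2}$ ($B{\left(t \right)} = t^{2} + 6 = 6 + t^{2}$)
$M{\left(q \right)} = 1362$
$h = -70$ ($h = - 14 \left(6 - 1\right) = \left(-14\right) 5 = -70$)
$a{\left(H \right)} = 264 + 2 H + 44 H^{2}$ ($a{\left(H \right)} = 2 \left(H + 22 \left(6 + H^{2}\right)\right) = 2 \left(H + \left(132 + 22 H^{2}\right)\right) = 2 \left(132 + H + 22 H^{2}\right) = 264 + 2 H + 44 H^{2}$)
$a{\left(h \right)} + M{\left(E{\left(-5,27 \right)} \right)} = \left(264 + 2 \left(-70\right) + 44 \left(-70\right)^{2}\right) + 1362 = \left(264 - 140 + 44 \cdot 4900\right) + 1362 = \left(264 - 140 + 215600\right) + 1362 = 215724 + 1362 = 217086$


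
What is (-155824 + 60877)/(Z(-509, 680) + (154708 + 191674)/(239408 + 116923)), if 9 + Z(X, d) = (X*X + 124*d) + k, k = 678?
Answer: -33832559457/122603153552 ≈ -0.27595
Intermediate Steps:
Z(X, d) = 669 + X² + 124*d (Z(X, d) = -9 + ((X*X + 124*d) + 678) = -9 + ((X² + 124*d) + 678) = -9 + (678 + X² + 124*d) = 669 + X² + 124*d)
(-155824 + 60877)/(Z(-509, 680) + (154708 + 191674)/(239408 + 116923)) = (-155824 + 60877)/((669 + (-509)² + 124*680) + (154708 + 191674)/(239408 + 116923)) = -94947/((669 + 259081 + 84320) + 346382/356331) = -94947/(344070 + 346382*(1/356331)) = -94947/(344070 + 346382/356331) = -94947/122603153552/356331 = -94947*356331/122603153552 = -33832559457/122603153552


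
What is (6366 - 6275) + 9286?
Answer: 9377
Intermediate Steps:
(6366 - 6275) + 9286 = 91 + 9286 = 9377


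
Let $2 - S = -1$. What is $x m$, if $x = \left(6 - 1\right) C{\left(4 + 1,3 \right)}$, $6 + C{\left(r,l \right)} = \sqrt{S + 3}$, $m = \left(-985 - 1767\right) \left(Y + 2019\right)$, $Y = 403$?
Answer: $199960320 - 33326720 \sqrt{6} \approx 1.1833 \cdot 10^{8}$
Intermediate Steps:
$S = 3$ ($S = 2 - -1 = 2 + 1 = 3$)
$m = -6665344$ ($m = \left(-985 - 1767\right) \left(403 + 2019\right) = \left(-2752\right) 2422 = -6665344$)
$C{\left(r,l \right)} = -6 + \sqrt{6}$ ($C{\left(r,l \right)} = -6 + \sqrt{3 + 3} = -6 + \sqrt{6}$)
$x = -30 + 5 \sqrt{6}$ ($x = \left(6 - 1\right) \left(-6 + \sqrt{6}\right) = 5 \left(-6 + \sqrt{6}\right) = -30 + 5 \sqrt{6} \approx -17.753$)
$x m = \left(-30 + 5 \sqrt{6}\right) \left(-6665344\right) = 199960320 - 33326720 \sqrt{6}$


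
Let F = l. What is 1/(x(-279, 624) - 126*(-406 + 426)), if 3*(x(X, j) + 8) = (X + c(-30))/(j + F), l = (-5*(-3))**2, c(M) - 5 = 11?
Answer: -2547/6439079 ≈ -0.00039555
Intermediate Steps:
c(M) = 16 (c(M) = 5 + 11 = 16)
l = 225 (l = 15**2 = 225)
F = 225
x(X, j) = -8 + (16 + X)/(3*(225 + j)) (x(X, j) = -8 + ((X + 16)/(j + 225))/3 = -8 + ((16 + X)/(225 + j))/3 = -8 + (16 + X)/(3*(225 + j)))
1/(x(-279, 624) - 126*(-406 + 426)) = 1/((-5384 - 279 - 24*624)/(3*(225 + 624)) - 126*(-406 + 426)) = 1/((1/3)*(-5384 - 279 - 14976)/849 - 126*20) = 1/((1/3)*(1/849)*(-20639) - 2520) = 1/(-20639/2547 - 2520) = 1/(-6439079/2547) = -2547/6439079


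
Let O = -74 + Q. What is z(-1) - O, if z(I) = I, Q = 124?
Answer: -51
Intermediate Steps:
O = 50 (O = -74 + 124 = 50)
z(-1) - O = -1 - 1*50 = -1 - 50 = -51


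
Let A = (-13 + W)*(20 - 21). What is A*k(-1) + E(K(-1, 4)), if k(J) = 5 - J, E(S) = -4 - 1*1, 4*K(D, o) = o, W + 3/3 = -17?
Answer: 181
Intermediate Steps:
W = -18 (W = -1 - 17 = -18)
K(D, o) = o/4
E(S) = -5 (E(S) = -4 - 1 = -5)
A = 31 (A = (-13 - 18)*(20 - 21) = -31*(-1) = 31)
A*k(-1) + E(K(-1, 4)) = 31*(5 - 1*(-1)) - 5 = 31*(5 + 1) - 5 = 31*6 - 5 = 186 - 5 = 181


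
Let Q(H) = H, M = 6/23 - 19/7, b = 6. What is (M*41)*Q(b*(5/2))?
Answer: -242925/161 ≈ -1508.9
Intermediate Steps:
M = -395/161 (M = 6*(1/23) - 19*⅐ = 6/23 - 19/7 = -395/161 ≈ -2.4534)
(M*41)*Q(b*(5/2)) = (-395/161*41)*(6*(5/2)) = -97170*5*(½)/161 = -97170*5/(161*2) = -16195/161*15 = -242925/161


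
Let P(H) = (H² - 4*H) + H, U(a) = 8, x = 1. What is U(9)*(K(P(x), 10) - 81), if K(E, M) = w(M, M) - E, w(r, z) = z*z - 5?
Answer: 128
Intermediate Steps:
w(r, z) = -5 + z² (w(r, z) = z² - 5 = -5 + z²)
P(H) = H² - 3*H
K(E, M) = -5 + M² - E (K(E, M) = (-5 + M²) - E = -5 + M² - E)
U(9)*(K(P(x), 10) - 81) = 8*((-5 + 10² - (-3 + 1)) - 81) = 8*((-5 + 100 - (-2)) - 81) = 8*((-5 + 100 - 1*(-2)) - 81) = 8*((-5 + 100 + 2) - 81) = 8*(97 - 81) = 8*16 = 128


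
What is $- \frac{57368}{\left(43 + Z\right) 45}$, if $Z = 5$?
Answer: $- \frac{7171}{270} \approx -26.559$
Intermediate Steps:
$- \frac{57368}{\left(43 + Z\right) 45} = - \frac{57368}{\left(43 + 5\right) 45} = - \frac{57368}{48 \cdot 45} = - \frac{57368}{2160} = \left(-57368\right) \frac{1}{2160} = - \frac{7171}{270}$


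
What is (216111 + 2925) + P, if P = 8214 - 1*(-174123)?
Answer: 401373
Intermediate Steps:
P = 182337 (P = 8214 + 174123 = 182337)
(216111 + 2925) + P = (216111 + 2925) + 182337 = 219036 + 182337 = 401373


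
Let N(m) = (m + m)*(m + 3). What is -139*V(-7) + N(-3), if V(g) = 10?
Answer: -1390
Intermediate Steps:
N(m) = 2*m*(3 + m) (N(m) = (2*m)*(3 + m) = 2*m*(3 + m))
-139*V(-7) + N(-3) = -139*10 + 2*(-3)*(3 - 3) = -1390 + 2*(-3)*0 = -1390 + 0 = -1390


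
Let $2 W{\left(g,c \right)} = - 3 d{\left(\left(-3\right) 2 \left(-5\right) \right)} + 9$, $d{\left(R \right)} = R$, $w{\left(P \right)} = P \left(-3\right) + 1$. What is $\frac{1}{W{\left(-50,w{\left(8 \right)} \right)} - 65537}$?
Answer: $- \frac{2}{131155} \approx -1.5249 \cdot 10^{-5}$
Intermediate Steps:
$w{\left(P \right)} = 1 - 3 P$ ($w{\left(P \right)} = - 3 P + 1 = 1 - 3 P$)
$W{\left(g,c \right)} = - \frac{81}{2}$ ($W{\left(g,c \right)} = \frac{- 3 \left(-3\right) 2 \left(-5\right) + 9}{2} = \frac{- 3 \left(\left(-6\right) \left(-5\right)\right) + 9}{2} = \frac{\left(-3\right) 30 + 9}{2} = \frac{-90 + 9}{2} = \frac{1}{2} \left(-81\right) = - \frac{81}{2}$)
$\frac{1}{W{\left(-50,w{\left(8 \right)} \right)} - 65537} = \frac{1}{- \frac{81}{2} - 65537} = \frac{1}{- \frac{131155}{2}} = - \frac{2}{131155}$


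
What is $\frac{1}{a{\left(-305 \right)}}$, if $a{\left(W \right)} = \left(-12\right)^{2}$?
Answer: $\frac{1}{144} \approx 0.0069444$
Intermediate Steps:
$a{\left(W \right)} = 144$
$\frac{1}{a{\left(-305 \right)}} = \frac{1}{144}$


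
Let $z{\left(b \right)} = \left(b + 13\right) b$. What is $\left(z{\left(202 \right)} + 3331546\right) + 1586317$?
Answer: $4961293$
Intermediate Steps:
$z{\left(b \right)} = b \left(13 + b\right)$ ($z{\left(b \right)} = \left(13 + b\right) b = b \left(13 + b\right)$)
$\left(z{\left(202 \right)} + 3331546\right) + 1586317 = \left(202 \left(13 + 202\right) + 3331546\right) + 1586317 = \left(202 \cdot 215 + 3331546\right) + 1586317 = \left(43430 + 3331546\right) + 1586317 = 3374976 + 1586317 = 4961293$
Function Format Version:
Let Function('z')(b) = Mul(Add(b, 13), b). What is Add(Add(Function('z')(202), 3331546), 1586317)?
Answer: 4961293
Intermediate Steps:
Function('z')(b) = Mul(b, Add(13, b)) (Function('z')(b) = Mul(Add(13, b), b) = Mul(b, Add(13, b)))
Add(Add(Function('z')(202), 3331546), 1586317) = Add(Add(Mul(202, Add(13, 202)), 3331546), 1586317) = Add(Add(Mul(202, 215), 3331546), 1586317) = Add(Add(43430, 3331546), 1586317) = Add(3374976, 1586317) = 4961293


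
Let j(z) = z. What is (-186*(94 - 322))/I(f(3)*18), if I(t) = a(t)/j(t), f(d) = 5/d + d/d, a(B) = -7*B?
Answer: -42408/7 ≈ -6058.3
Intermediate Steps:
f(d) = 1 + 5/d (f(d) = 5/d + 1 = 1 + 5/d)
I(t) = -7 (I(t) = (-7*t)/t = -7)
(-186*(94 - 322))/I(f(3)*18) = -186*(94 - 322)/(-7) = -186*(-228)*(-⅐) = 42408*(-⅐) = -42408/7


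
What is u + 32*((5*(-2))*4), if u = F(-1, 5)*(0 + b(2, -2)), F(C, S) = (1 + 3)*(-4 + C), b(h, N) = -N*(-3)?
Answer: -1160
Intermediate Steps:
b(h, N) = 3*N
F(C, S) = -16 + 4*C (F(C, S) = 4*(-4 + C) = -16 + 4*C)
u = 120 (u = (-16 + 4*(-1))*(0 + 3*(-2)) = (-16 - 4)*(0 - 6) = -20*(-6) = 120)
u + 32*((5*(-2))*4) = 120 + 32*((5*(-2))*4) = 120 + 32*(-10*4) = 120 + 32*(-40) = 120 - 1280 = -1160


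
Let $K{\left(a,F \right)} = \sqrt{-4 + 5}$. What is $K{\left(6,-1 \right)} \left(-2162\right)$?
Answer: $-2162$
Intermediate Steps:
$K{\left(a,F \right)} = 1$ ($K{\left(a,F \right)} = \sqrt{1} = 1$)
$K{\left(6,-1 \right)} \left(-2162\right) = 1 \left(-2162\right) = -2162$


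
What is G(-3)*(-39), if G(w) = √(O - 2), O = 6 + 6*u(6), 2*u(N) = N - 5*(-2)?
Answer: -78*√13 ≈ -281.23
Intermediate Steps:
u(N) = 5 + N/2 (u(N) = (N - 5*(-2))/2 = (N + 10)/2 = (10 + N)/2 = 5 + N/2)
O = 54 (O = 6 + 6*(5 + (½)*6) = 6 + 6*(5 + 3) = 6 + 6*8 = 6 + 48 = 54)
G(w) = 2*√13 (G(w) = √(54 - 2) = √52 = 2*√13)
G(-3)*(-39) = (2*√13)*(-39) = -78*√13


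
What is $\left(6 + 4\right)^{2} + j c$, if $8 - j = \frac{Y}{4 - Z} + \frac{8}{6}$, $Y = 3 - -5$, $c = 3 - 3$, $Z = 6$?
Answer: $100$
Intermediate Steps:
$c = 0$
$Y = 8$ ($Y = 3 + 5 = 8$)
$j = \frac{32}{3}$ ($j = 8 - \left(\frac{8}{4 - 6} + \frac{8}{6}\right) = 8 - \left(\frac{8}{4 - 6} + 8 \cdot \frac{1}{6}\right) = 8 - \left(\frac{8}{-2} + \frac{4}{3}\right) = 8 - \left(8 \left(- \frac{1}{2}\right) + \frac{4}{3}\right) = 8 - \left(-4 + \frac{4}{3}\right) = 8 - - \frac{8}{3} = 8 + \frac{8}{3} = \frac{32}{3} \approx 10.667$)
$\left(6 + 4\right)^{2} + j c = \left(6 + 4\right)^{2} + \frac{32}{3} \cdot 0 = 10^{2} + 0 = 100 + 0 = 100$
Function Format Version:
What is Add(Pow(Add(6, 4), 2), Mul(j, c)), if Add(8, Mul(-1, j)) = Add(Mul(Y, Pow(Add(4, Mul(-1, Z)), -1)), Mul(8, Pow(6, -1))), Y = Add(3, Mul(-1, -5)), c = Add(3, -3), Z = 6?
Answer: 100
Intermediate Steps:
c = 0
Y = 8 (Y = Add(3, 5) = 8)
j = Rational(32, 3) (j = Add(8, Mul(-1, Add(Mul(8, Pow(Add(4, Mul(-1, 6)), -1)), Mul(8, Pow(6, -1))))) = Add(8, Mul(-1, Add(Mul(8, Pow(Add(4, -6), -1)), Mul(8, Rational(1, 6))))) = Add(8, Mul(-1, Add(Mul(8, Pow(-2, -1)), Rational(4, 3)))) = Add(8, Mul(-1, Add(Mul(8, Rational(-1, 2)), Rational(4, 3)))) = Add(8, Mul(-1, Add(-4, Rational(4, 3)))) = Add(8, Mul(-1, Rational(-8, 3))) = Add(8, Rational(8, 3)) = Rational(32, 3) ≈ 10.667)
Add(Pow(Add(6, 4), 2), Mul(j, c)) = Add(Pow(Add(6, 4), 2), Mul(Rational(32, 3), 0)) = Add(Pow(10, 2), 0) = Add(100, 0) = 100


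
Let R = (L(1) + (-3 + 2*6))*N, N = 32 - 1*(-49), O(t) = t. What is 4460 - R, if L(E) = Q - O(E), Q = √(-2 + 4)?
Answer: 3812 - 81*√2 ≈ 3697.4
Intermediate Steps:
Q = √2 ≈ 1.4142
L(E) = √2 - E
N = 81 (N = 32 + 49 = 81)
R = 648 + 81*√2 (R = ((√2 - 1*1) + (-3 + 2*6))*81 = ((√2 - 1) + (-3 + 12))*81 = ((-1 + √2) + 9)*81 = (8 + √2)*81 = 648 + 81*√2 ≈ 762.55)
4460 - R = 4460 - (648 + 81*√2) = 4460 + (-648 - 81*√2) = 3812 - 81*√2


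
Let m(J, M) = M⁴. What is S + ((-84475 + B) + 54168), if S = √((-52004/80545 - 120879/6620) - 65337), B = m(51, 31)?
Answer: 893214 + I*√185813808782933418965/53320790 ≈ 8.9321e+5 + 255.65*I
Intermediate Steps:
B = 923521 (B = 31⁴ = 923521)
S = I*√185813808782933418965/53320790 (S = √((-52004*1/80545 - 120879*1/6620) - 65337) = √((-52004/80545 - 120879/6620) - 65337) = √(-2016093107/106641580 - 65337) = √(-6969657005567/106641580) = I*√185813808782933418965/53320790 ≈ 255.65*I)
S + ((-84475 + B) + 54168) = I*√185813808782933418965/53320790 + ((-84475 + 923521) + 54168) = I*√185813808782933418965/53320790 + (839046 + 54168) = I*√185813808782933418965/53320790 + 893214 = 893214 + I*√185813808782933418965/53320790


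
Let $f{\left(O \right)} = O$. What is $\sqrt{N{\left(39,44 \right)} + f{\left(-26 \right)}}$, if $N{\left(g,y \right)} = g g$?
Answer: $\sqrt{1495} \approx 38.665$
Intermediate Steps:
$N{\left(g,y \right)} = g^{2}$
$\sqrt{N{\left(39,44 \right)} + f{\left(-26 \right)}} = \sqrt{39^{2} - 26} = \sqrt{1521 - 26} = \sqrt{1495}$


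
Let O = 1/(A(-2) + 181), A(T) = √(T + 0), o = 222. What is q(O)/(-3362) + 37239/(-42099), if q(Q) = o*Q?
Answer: (-20866253*√2 + 3778349456*I)/(23589473*(√2 - 181*I)) ≈ -0.88492 + 2.8503e-6*I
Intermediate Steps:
A(T) = √T
O = 1/(181 + I*√2) (O = 1/(√(-2) + 181) = 1/(I*√2 + 181) = 1/(181 + I*√2) ≈ 0.0055245 - 4.316e-5*I)
q(Q) = 222*Q
q(O)/(-3362) + 37239/(-42099) = (222*(181/32763 - I*√2/32763))/(-3362) + 37239/(-42099) = (13394/10921 - 74*I*√2/10921)*(-1/3362) + 37239*(-1/42099) = (-6697/18358201 + 37*I*√2/18358201) - 12413/14033 = -227974328014/257620634633 + 37*I*√2/18358201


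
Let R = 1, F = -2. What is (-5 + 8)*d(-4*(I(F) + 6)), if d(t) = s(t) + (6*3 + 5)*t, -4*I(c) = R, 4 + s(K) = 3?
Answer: -1590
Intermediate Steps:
s(K) = -1 (s(K) = -4 + 3 = -1)
I(c) = -1/4 (I(c) = -1/4*1 = -1/4)
d(t) = -1 + 23*t (d(t) = -1 + (6*3 + 5)*t = -1 + (18 + 5)*t = -1 + 23*t)
(-5 + 8)*d(-4*(I(F) + 6)) = (-5 + 8)*(-1 + 23*(-4*(-1/4 + 6))) = 3*(-1 + 23*(-4*23/4)) = 3*(-1 + 23*(-23)) = 3*(-1 - 529) = 3*(-530) = -1590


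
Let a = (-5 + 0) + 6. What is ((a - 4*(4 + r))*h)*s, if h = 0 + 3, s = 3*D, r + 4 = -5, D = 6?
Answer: 1134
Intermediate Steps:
r = -9 (r = -4 - 5 = -9)
a = 1 (a = -5 + 6 = 1)
s = 18 (s = 3*6 = 18)
h = 3
((a - 4*(4 + r))*h)*s = ((1 - 4*(4 - 9))*3)*18 = ((1 - 4*(-5))*3)*18 = ((1 + 20)*3)*18 = (21*3)*18 = 63*18 = 1134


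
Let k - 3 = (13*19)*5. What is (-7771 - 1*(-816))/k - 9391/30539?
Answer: -224024803/37807282 ≈ -5.9254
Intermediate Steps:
k = 1238 (k = 3 + (13*19)*5 = 3 + 247*5 = 3 + 1235 = 1238)
(-7771 - 1*(-816))/k - 9391/30539 = (-7771 - 1*(-816))/1238 - 9391/30539 = (-7771 + 816)*(1/1238) - 9391*1/30539 = -6955*1/1238 - 9391/30539 = -6955/1238 - 9391/30539 = -224024803/37807282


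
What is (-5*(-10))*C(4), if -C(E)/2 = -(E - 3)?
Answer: 100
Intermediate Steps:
C(E) = -6 + 2*E (C(E) = -(-2)*(E - 3) = -(-2)*(-3 + E) = -2*(3 - E) = -6 + 2*E)
(-5*(-10))*C(4) = (-5*(-10))*(-6 + 2*4) = 50*(-6 + 8) = 50*2 = 100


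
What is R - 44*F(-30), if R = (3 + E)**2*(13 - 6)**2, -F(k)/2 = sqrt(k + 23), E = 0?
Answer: 441 + 88*I*sqrt(7) ≈ 441.0 + 232.83*I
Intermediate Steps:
F(k) = -2*sqrt(23 + k) (F(k) = -2*sqrt(k + 23) = -2*sqrt(23 + k))
R = 441 (R = (3 + 0)**2*(13 - 6)**2 = 3**2*7**2 = 9*49 = 441)
R - 44*F(-30) = 441 - (-88)*sqrt(23 - 30) = 441 - (-88)*sqrt(-7) = 441 - (-88)*I*sqrt(7) = 441 + 88*I*sqrt(7)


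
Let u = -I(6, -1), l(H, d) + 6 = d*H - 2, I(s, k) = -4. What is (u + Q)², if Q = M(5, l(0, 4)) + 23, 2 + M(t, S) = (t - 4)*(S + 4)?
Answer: 441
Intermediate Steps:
l(H, d) = -8 + H*d (l(H, d) = -6 + (d*H - 2) = -6 + (H*d - 2) = -6 + (-2 + H*d) = -8 + H*d)
M(t, S) = -2 + (-4 + t)*(4 + S) (M(t, S) = -2 + (t - 4)*(S + 4) = -2 + (-4 + t)*(4 + S))
Q = 17 (Q = (-18 - 4*(-8 + 0*4) + 4*5 + (-8 + 0*4)*5) + 23 = (-18 - 4*(-8 + 0) + 20 + (-8 + 0)*5) + 23 = (-18 - 4*(-8) + 20 - 8*5) + 23 = (-18 + 32 + 20 - 40) + 23 = -6 + 23 = 17)
u = 4 (u = -1*(-4) = 4)
(u + Q)² = (4 + 17)² = 21² = 441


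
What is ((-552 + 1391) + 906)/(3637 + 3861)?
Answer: 1745/7498 ≈ 0.23273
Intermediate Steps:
((-552 + 1391) + 906)/(3637 + 3861) = (839 + 906)/7498 = 1745*(1/7498) = 1745/7498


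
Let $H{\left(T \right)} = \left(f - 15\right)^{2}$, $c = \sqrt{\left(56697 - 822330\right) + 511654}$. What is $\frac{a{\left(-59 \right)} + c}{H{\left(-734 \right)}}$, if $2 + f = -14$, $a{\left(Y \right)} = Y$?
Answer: $- \frac{59}{961} + \frac{11 i \sqrt{2099}}{961} \approx -0.061394 + 0.52442 i$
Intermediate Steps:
$c = 11 i \sqrt{2099}$ ($c = \sqrt{\left(56697 - 822330\right) + 511654} = \sqrt{-765633 + 511654} = \sqrt{-253979} = 11 i \sqrt{2099} \approx 503.96 i$)
$f = -16$ ($f = -2 - 14 = -16$)
$H{\left(T \right)} = 961$ ($H{\left(T \right)} = \left(-16 - 15\right)^{2} = \left(-31\right)^{2} = 961$)
$\frac{a{\left(-59 \right)} + c}{H{\left(-734 \right)}} = \frac{-59 + 11 i \sqrt{2099}}{961} = \left(-59 + 11 i \sqrt{2099}\right) \frac{1}{961} = - \frac{59}{961} + \frac{11 i \sqrt{2099}}{961}$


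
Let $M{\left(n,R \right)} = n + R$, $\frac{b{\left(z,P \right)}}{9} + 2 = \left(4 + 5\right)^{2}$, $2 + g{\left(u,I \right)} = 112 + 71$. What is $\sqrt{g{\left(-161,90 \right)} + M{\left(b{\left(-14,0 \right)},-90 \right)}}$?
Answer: $\sqrt{802} \approx 28.32$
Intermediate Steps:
$g{\left(u,I \right)} = 181$ ($g{\left(u,I \right)} = -2 + \left(112 + 71\right) = -2 + 183 = 181$)
$b{\left(z,P \right)} = 711$ ($b{\left(z,P \right)} = -18 + 9 \left(4 + 5\right)^{2} = -18 + 9 \cdot 9^{2} = -18 + 9 \cdot 81 = -18 + 729 = 711$)
$M{\left(n,R \right)} = R + n$
$\sqrt{g{\left(-161,90 \right)} + M{\left(b{\left(-14,0 \right)},-90 \right)}} = \sqrt{181 + \left(-90 + 711\right)} = \sqrt{181 + 621} = \sqrt{802}$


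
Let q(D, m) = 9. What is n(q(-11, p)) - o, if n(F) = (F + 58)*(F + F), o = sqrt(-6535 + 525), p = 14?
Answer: 1206 - I*sqrt(6010) ≈ 1206.0 - 77.524*I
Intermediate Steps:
o = I*sqrt(6010) (o = sqrt(-6010) = I*sqrt(6010) ≈ 77.524*I)
n(F) = 2*F*(58 + F) (n(F) = (58 + F)*(2*F) = 2*F*(58 + F))
n(q(-11, p)) - o = 2*9*(58 + 9) - I*sqrt(6010) = 2*9*67 - I*sqrt(6010) = 1206 - I*sqrt(6010)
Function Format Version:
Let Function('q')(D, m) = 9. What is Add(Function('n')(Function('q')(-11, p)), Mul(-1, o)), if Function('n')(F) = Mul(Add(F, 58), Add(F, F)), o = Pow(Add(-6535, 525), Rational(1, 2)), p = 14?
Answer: Add(1206, Mul(-1, I, Pow(6010, Rational(1, 2)))) ≈ Add(1206.0, Mul(-77.524, I))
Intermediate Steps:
o = Mul(I, Pow(6010, Rational(1, 2))) (o = Pow(-6010, Rational(1, 2)) = Mul(I, Pow(6010, Rational(1, 2))) ≈ Mul(77.524, I))
Function('n')(F) = Mul(2, F, Add(58, F)) (Function('n')(F) = Mul(Add(58, F), Mul(2, F)) = Mul(2, F, Add(58, F)))
Add(Function('n')(Function('q')(-11, p)), Mul(-1, o)) = Add(Mul(2, 9, Add(58, 9)), Mul(-1, Mul(I, Pow(6010, Rational(1, 2))))) = Add(Mul(2, 9, 67), Mul(-1, I, Pow(6010, Rational(1, 2)))) = Add(1206, Mul(-1, I, Pow(6010, Rational(1, 2))))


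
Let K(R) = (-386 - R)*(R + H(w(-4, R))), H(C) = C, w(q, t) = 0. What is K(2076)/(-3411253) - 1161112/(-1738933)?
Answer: 12848728116832/5931940413049 ≈ 2.1660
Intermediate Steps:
K(R) = R*(-386 - R) (K(R) = (-386 - R)*(R + 0) = (-386 - R)*R = R*(-386 - R))
K(2076)/(-3411253) - 1161112/(-1738933) = (2076*(-386 - 1*2076))/(-3411253) - 1161112/(-1738933) = (2076*(-386 - 2076))*(-1/3411253) - 1161112*(-1/1738933) = (2076*(-2462))*(-1/3411253) + 1161112/1738933 = -5111112*(-1/3411253) + 1161112/1738933 = 5111112/3411253 + 1161112/1738933 = 12848728116832/5931940413049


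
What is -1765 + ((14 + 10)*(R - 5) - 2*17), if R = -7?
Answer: -2087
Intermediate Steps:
-1765 + ((14 + 10)*(R - 5) - 2*17) = -1765 + ((14 + 10)*(-7 - 5) - 2*17) = -1765 + (24*(-12) - 34) = -1765 + (-288 - 34) = -1765 - 322 = -2087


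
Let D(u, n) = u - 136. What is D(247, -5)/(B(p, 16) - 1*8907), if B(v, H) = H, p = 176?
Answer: -111/8891 ≈ -0.012485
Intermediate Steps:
D(u, n) = -136 + u
D(247, -5)/(B(p, 16) - 1*8907) = (-136 + 247)/(16 - 1*8907) = 111/(16 - 8907) = 111/(-8891) = 111*(-1/8891) = -111/8891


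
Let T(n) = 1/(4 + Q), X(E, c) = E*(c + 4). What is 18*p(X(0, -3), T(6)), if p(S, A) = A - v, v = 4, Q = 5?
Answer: -70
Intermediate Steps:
X(E, c) = E*(4 + c)
T(n) = ⅑ (T(n) = 1/(4 + 5) = 1/9 = ⅑)
p(S, A) = -4 + A (p(S, A) = A - 1*4 = A - 4 = -4 + A)
18*p(X(0, -3), T(6)) = 18*(-4 + ⅑) = 18*(-35/9) = -70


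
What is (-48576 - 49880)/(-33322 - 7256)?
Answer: 49228/20289 ≈ 2.4263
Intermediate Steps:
(-48576 - 49880)/(-33322 - 7256) = -98456/(-40578) = -98456*(-1/40578) = 49228/20289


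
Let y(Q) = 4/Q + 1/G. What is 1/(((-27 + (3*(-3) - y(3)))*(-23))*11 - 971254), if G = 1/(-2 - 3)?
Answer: -3/2889221 ≈ -1.0383e-6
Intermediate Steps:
G = -⅕ (G = 1/(-5) = -⅕ ≈ -0.20000)
y(Q) = -5 + 4/Q (y(Q) = 4/Q + 1/(-⅕) = 4/Q + 1*(-5) = 4/Q - 5 = -5 + 4/Q)
1/(((-27 + (3*(-3) - y(3)))*(-23))*11 - 971254) = 1/(((-27 + (3*(-3) - (-5 + 4/3)))*(-23))*11 - 971254) = 1/(((-27 + (-9 - (-5 + 4*(⅓))))*(-23))*11 - 971254) = 1/(((-27 + (-9 - (-5 + 4/3)))*(-23))*11 - 971254) = 1/(((-27 + (-9 - 1*(-11/3)))*(-23))*11 - 971254) = 1/(((-27 + (-9 + 11/3))*(-23))*11 - 971254) = 1/(((-27 - 16/3)*(-23))*11 - 971254) = 1/(-97/3*(-23)*11 - 971254) = 1/((2231/3)*11 - 971254) = 1/(24541/3 - 971254) = 1/(-2889221/3) = -3/2889221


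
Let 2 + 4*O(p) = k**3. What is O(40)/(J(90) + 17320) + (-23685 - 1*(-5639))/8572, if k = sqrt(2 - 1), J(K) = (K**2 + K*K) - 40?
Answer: -604182223/286990560 ≈ -2.1052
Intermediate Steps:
J(K) = -40 + 2*K**2 (J(K) = (K**2 + K**2) - 40 = 2*K**2 - 40 = -40 + 2*K**2)
k = 1 (k = sqrt(1) = 1)
O(p) = -1/4 (O(p) = -1/2 + (1/4)*1**3 = -1/2 + (1/4)*1 = -1/2 + 1/4 = -1/4)
O(40)/(J(90) + 17320) + (-23685 - 1*(-5639))/8572 = -1/(4*((-40 + 2*90**2) + 17320)) + (-23685 - 1*(-5639))/8572 = -1/(4*((-40 + 2*8100) + 17320)) + (-23685 + 5639)*(1/8572) = -1/(4*((-40 + 16200) + 17320)) - 18046*1/8572 = -1/(4*(16160 + 17320)) - 9023/4286 = -1/4/33480 - 9023/4286 = -1/4*1/33480 - 9023/4286 = -1/133920 - 9023/4286 = -604182223/286990560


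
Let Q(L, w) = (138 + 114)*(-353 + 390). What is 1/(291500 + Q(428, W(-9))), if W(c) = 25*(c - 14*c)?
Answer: 1/300824 ≈ 3.3242e-6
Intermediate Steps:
W(c) = -325*c (W(c) = 25*(-13*c) = -325*c)
Q(L, w) = 9324 (Q(L, w) = 252*37 = 9324)
1/(291500 + Q(428, W(-9))) = 1/(291500 + 9324) = 1/300824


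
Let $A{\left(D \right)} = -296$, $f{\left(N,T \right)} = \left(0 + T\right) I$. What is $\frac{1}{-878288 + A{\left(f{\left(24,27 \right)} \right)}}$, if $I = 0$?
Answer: $- \frac{1}{878584} \approx -1.1382 \cdot 10^{-6}$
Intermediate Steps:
$f{\left(N,T \right)} = 0$ ($f{\left(N,T \right)} = \left(0 + T\right) 0 = T 0 = 0$)
$\frac{1}{-878288 + A{\left(f{\left(24,27 \right)} \right)}} = \frac{1}{-878288 - 296} = \frac{1}{-878584} = - \frac{1}{878584}$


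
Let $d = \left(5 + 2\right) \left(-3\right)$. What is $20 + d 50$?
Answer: $-1030$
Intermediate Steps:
$d = -21$ ($d = 7 \left(-3\right) = -21$)
$20 + d 50 = 20 - 1050 = -1030$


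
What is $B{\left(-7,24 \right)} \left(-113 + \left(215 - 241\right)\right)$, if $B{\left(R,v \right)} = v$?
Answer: $-3336$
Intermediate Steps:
$B{\left(-7,24 \right)} \left(-113 + \left(215 - 241\right)\right) = 24 \left(-113 + \left(215 - 241\right)\right) = 24 \left(-113 - 26\right) = 24 \left(-139\right) = -3336$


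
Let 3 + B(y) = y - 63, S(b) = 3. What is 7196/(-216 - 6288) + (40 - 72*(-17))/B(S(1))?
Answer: -722867/34146 ≈ -21.170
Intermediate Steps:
B(y) = -66 + y (B(y) = -3 + (y - 63) = -3 + (-63 + y) = -66 + y)
7196/(-216 - 6288) + (40 - 72*(-17))/B(S(1)) = 7196/(-216 - 6288) + (40 - 72*(-17))/(-66 + 3) = 7196/(-6504) + (40 + 1224)/(-63) = 7196*(-1/6504) + 1264*(-1/63) = -1799/1626 - 1264/63 = -722867/34146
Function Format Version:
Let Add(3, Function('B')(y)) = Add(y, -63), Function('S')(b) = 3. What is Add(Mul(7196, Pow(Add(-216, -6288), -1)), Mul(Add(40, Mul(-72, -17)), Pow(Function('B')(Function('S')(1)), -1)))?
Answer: Rational(-722867, 34146) ≈ -21.170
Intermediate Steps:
Function('B')(y) = Add(-66, y) (Function('B')(y) = Add(-3, Add(y, -63)) = Add(-3, Add(-63, y)) = Add(-66, y))
Add(Mul(7196, Pow(Add(-216, -6288), -1)), Mul(Add(40, Mul(-72, -17)), Pow(Function('B')(Function('S')(1)), -1))) = Add(Mul(7196, Pow(Add(-216, -6288), -1)), Mul(Add(40, Mul(-72, -17)), Pow(Add(-66, 3), -1))) = Add(Mul(7196, Pow(-6504, -1)), Mul(Add(40, 1224), Pow(-63, -1))) = Add(Mul(7196, Rational(-1, 6504)), Mul(1264, Rational(-1, 63))) = Add(Rational(-1799, 1626), Rational(-1264, 63)) = Rational(-722867, 34146)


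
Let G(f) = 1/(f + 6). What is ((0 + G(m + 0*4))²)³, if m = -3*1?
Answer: 1/729 ≈ 0.0013717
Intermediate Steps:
m = -3
G(f) = 1/(6 + f)
((0 + G(m + 0*4))²)³ = ((0 + 1/(6 + (-3 + 0*4)))²)³ = ((0 + 1/(6 + (-3 + 0)))²)³ = ((0 + 1/(6 - 3))²)³ = ((0 + 1/3)²)³ = ((0 + ⅓)²)³ = ((⅓)²)³ = (⅑)³ = 1/729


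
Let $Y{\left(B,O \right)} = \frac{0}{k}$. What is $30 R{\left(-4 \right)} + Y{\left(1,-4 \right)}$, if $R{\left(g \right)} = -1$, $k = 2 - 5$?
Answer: $-30$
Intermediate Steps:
$k = -3$
$Y{\left(B,O \right)} = 0$ ($Y{\left(B,O \right)} = \frac{0}{-3} = 0 \left(- \frac{1}{3}\right) = 0$)
$30 R{\left(-4 \right)} + Y{\left(1,-4 \right)} = 30 \left(-1\right) + 0 = -30 + 0 = -30$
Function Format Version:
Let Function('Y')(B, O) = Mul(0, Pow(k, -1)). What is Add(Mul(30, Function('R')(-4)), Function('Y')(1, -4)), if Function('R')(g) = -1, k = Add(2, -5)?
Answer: -30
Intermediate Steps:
k = -3
Function('Y')(B, O) = 0 (Function('Y')(B, O) = Mul(0, Pow(-3, -1)) = Mul(0, Rational(-1, 3)) = 0)
Add(Mul(30, Function('R')(-4)), Function('Y')(1, -4)) = Add(Mul(30, -1), 0) = Add(-30, 0) = -30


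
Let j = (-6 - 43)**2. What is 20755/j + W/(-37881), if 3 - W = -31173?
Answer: 11291533/1443687 ≈ 7.8213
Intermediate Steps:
W = 31176 (W = 3 - 1*(-31173) = 3 + 31173 = 31176)
j = 2401 (j = (-49)**2 = 2401)
20755/j + W/(-37881) = 20755/2401 + 31176/(-37881) = 20755*(1/2401) + 31176*(-1/37881) = 2965/343 - 3464/4209 = 11291533/1443687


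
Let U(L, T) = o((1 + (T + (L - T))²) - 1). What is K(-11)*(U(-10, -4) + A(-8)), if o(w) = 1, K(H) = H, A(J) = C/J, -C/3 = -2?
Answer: -11/4 ≈ -2.7500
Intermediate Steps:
C = 6 (C = -3*(-2) = 6)
A(J) = 6/J
U(L, T) = 1
K(-11)*(U(-10, -4) + A(-8)) = -11*(1 + 6/(-8)) = -11*(1 + 6*(-⅛)) = -11*(1 - ¾) = -11*¼ = -11/4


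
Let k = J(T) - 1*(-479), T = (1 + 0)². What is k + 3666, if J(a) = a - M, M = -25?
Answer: 4171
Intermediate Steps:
T = 1 (T = 1² = 1)
J(a) = 25 + a (J(a) = a - 1*(-25) = a + 25 = 25 + a)
k = 505 (k = (25 + 1) - 1*(-479) = 26 + 479 = 505)
k + 3666 = 505 + 3666 = 4171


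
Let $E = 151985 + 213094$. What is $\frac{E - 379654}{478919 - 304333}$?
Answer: $- \frac{14575}{174586} \approx -0.083483$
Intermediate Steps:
$E = 365079$
$\frac{E - 379654}{478919 - 304333} = \frac{365079 - 379654}{478919 - 304333} = - \frac{14575}{174586}$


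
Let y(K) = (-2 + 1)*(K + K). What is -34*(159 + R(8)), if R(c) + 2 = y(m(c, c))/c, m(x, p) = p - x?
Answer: -5338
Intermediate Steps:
y(K) = -2*K
R(c) = -2 (R(c) = -2 + (-2*(c - c))/c = -2 + (-2*0)/c = -2 + 0/c = -2 + 0 = -2)
-34*(159 + R(8)) = -34*(159 - 2) = -34*157 = -5338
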